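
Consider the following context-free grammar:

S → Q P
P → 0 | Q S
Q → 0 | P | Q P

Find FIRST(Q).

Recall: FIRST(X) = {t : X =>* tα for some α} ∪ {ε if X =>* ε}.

We compute FIRST(Q) using the standard algorithm.
FIRST(P) = {0}
FIRST(Q) = {0}
FIRST(S) = {0}
Therefore, FIRST(Q) = {0}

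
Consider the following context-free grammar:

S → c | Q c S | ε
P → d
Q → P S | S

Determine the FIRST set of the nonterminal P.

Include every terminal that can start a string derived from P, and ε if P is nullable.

We compute FIRST(P) using the standard algorithm.
FIRST(P) = {d}
FIRST(Q) = {c, d, ε}
FIRST(S) = {c, d, ε}
Therefore, FIRST(P) = {d}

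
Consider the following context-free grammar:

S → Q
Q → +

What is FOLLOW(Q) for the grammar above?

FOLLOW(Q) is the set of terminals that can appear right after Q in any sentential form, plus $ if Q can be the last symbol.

We compute FOLLOW(Q) using the standard algorithm.
FOLLOW(S) starts with {$}.
FIRST(Q) = {+}
FIRST(S) = {+}
FOLLOW(Q) = {$}
FOLLOW(S) = {$}
Therefore, FOLLOW(Q) = {$}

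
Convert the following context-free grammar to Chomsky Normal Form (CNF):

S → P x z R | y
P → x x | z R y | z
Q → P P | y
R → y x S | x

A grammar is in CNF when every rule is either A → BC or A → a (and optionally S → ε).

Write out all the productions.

TX → x; TZ → z; S → y; TY → y; P → z; Q → y; R → x; S → P X0; X0 → TX X1; X1 → TZ R; P → TX TX; P → TZ X2; X2 → R TY; Q → P P; R → TY X3; X3 → TX S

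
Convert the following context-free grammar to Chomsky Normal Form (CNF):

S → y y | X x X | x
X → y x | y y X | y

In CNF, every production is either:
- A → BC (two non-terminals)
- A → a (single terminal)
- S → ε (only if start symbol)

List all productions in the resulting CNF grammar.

TY → y; TX → x; S → x; X → y; S → TY TY; S → X X0; X0 → TX X; X → TY TX; X → TY X1; X1 → TY X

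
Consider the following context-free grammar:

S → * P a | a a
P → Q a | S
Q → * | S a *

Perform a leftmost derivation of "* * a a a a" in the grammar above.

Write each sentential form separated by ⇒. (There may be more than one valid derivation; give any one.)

S ⇒ * P a ⇒ * S a ⇒ * * P a a ⇒ * * S a a ⇒ * * a a a a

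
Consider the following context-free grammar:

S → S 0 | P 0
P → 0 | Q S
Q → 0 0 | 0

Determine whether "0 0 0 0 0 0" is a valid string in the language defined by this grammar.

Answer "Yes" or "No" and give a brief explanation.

Yes - a valid derivation exists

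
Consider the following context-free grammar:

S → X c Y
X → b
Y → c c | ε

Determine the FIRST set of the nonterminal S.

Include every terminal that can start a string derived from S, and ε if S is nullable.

We compute FIRST(S) using the standard algorithm.
FIRST(S) = {b}
FIRST(X) = {b}
FIRST(Y) = {c, ε}
Therefore, FIRST(S) = {b}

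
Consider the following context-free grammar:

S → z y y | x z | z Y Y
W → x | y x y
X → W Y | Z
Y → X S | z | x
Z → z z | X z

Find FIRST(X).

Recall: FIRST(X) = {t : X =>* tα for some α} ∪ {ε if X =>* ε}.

We compute FIRST(X) using the standard algorithm.
FIRST(S) = {x, z}
FIRST(W) = {x, y}
FIRST(X) = {x, y, z}
FIRST(Y) = {x, y, z}
FIRST(Z) = {x, y, z}
Therefore, FIRST(X) = {x, y, z}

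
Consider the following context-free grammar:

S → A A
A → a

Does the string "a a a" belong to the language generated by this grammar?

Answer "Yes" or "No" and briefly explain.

No - no valid derivation exists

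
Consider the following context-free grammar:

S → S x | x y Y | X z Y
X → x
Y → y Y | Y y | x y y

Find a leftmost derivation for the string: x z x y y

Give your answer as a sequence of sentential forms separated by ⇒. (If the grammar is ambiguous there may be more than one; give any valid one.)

S ⇒ X z Y ⇒ x z Y ⇒ x z x y y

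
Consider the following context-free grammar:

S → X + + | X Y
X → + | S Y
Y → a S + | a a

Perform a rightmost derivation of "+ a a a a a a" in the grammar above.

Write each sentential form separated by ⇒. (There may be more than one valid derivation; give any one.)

S ⇒ X Y ⇒ X a a ⇒ S Y a a ⇒ S a a a a ⇒ X Y a a a a ⇒ X a a a a a a ⇒ + a a a a a a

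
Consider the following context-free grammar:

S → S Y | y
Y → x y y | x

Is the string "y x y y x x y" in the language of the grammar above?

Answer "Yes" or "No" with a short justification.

No - no valid derivation exists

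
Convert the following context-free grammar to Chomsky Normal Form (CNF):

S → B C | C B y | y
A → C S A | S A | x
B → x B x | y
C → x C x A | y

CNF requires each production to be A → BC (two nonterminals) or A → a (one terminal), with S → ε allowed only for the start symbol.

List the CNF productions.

TY → y; S → y; A → x; TX → x; B → y; C → y; S → B C; S → C X0; X0 → B TY; A → C X1; X1 → S A; A → S A; B → TX X2; X2 → B TX; C → TX X3; X3 → C X4; X4 → TX A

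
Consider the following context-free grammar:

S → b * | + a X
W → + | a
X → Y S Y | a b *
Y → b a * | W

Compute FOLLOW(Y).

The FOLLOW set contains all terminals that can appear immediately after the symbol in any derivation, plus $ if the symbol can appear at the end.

We compute FOLLOW(Y) using the standard algorithm.
FOLLOW(S) starts with {$}.
FIRST(S) = {+, b}
FIRST(W) = {+, a}
FIRST(X) = {+, a, b}
FIRST(Y) = {+, a, b}
FOLLOW(S) = {$, +, a, b}
FOLLOW(W) = {$, +, a, b}
FOLLOW(X) = {$, +, a, b}
FOLLOW(Y) = {$, +, a, b}
Therefore, FOLLOW(Y) = {$, +, a, b}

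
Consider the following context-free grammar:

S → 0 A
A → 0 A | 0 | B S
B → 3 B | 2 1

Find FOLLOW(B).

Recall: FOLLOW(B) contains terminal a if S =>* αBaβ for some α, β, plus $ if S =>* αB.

We compute FOLLOW(B) using the standard algorithm.
FOLLOW(S) starts with {$}.
FIRST(A) = {0, 2, 3}
FIRST(B) = {2, 3}
FIRST(S) = {0}
FOLLOW(A) = {$}
FOLLOW(B) = {0}
FOLLOW(S) = {$}
Therefore, FOLLOW(B) = {0}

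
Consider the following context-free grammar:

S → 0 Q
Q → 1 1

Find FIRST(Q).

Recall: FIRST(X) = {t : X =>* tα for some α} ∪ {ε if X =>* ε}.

We compute FIRST(Q) using the standard algorithm.
FIRST(Q) = {1}
FIRST(S) = {0}
Therefore, FIRST(Q) = {1}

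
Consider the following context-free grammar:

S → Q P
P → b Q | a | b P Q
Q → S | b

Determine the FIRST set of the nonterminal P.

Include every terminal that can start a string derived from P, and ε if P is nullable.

We compute FIRST(P) using the standard algorithm.
FIRST(P) = {a, b}
FIRST(Q) = {b}
FIRST(S) = {b}
Therefore, FIRST(P) = {a, b}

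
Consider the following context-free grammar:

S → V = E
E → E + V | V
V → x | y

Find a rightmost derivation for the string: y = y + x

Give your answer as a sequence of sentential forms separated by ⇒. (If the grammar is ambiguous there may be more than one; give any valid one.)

S ⇒ V = E ⇒ V = E + V ⇒ V = E + x ⇒ V = V + x ⇒ V = y + x ⇒ y = y + x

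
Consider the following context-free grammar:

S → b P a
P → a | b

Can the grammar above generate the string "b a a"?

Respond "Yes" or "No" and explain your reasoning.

Yes - a valid derivation exists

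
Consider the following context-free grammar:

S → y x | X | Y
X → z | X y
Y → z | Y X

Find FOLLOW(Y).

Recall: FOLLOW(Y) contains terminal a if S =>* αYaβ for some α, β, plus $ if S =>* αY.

We compute FOLLOW(Y) using the standard algorithm.
FOLLOW(S) starts with {$}.
FIRST(S) = {y, z}
FIRST(X) = {z}
FIRST(Y) = {z}
FOLLOW(S) = {$}
FOLLOW(X) = {$, y, z}
FOLLOW(Y) = {$, z}
Therefore, FOLLOW(Y) = {$, z}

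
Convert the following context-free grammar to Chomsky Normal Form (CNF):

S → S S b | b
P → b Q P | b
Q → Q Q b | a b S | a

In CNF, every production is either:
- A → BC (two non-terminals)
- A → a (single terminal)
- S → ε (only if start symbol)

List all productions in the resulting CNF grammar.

TB → b; S → b; P → b; TA → a; Q → a; S → S X0; X0 → S TB; P → TB X1; X1 → Q P; Q → Q X2; X2 → Q TB; Q → TA X3; X3 → TB S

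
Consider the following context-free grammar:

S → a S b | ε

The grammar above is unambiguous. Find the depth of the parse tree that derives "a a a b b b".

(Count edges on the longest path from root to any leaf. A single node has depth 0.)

4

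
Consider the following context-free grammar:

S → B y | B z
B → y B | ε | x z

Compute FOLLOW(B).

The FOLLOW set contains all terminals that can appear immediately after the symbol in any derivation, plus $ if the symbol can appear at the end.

We compute FOLLOW(B) using the standard algorithm.
FOLLOW(S) starts with {$}.
FIRST(B) = {x, y, ε}
FIRST(S) = {x, y, z}
FOLLOW(B) = {y, z}
FOLLOW(S) = {$}
Therefore, FOLLOW(B) = {y, z}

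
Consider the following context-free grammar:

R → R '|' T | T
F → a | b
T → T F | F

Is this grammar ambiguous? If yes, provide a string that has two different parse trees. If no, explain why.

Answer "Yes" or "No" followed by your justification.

No - the grammar is unambiguous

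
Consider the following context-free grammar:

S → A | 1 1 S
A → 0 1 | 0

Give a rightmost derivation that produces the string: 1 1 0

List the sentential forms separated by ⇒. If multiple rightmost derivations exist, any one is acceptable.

S ⇒ 1 1 S ⇒ 1 1 A ⇒ 1 1 0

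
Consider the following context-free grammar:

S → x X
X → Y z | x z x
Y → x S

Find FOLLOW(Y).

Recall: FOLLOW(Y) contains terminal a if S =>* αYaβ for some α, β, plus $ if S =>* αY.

We compute FOLLOW(Y) using the standard algorithm.
FOLLOW(S) starts with {$}.
FIRST(S) = {x}
FIRST(X) = {x}
FIRST(Y) = {x}
FOLLOW(S) = {$, z}
FOLLOW(X) = {$, z}
FOLLOW(Y) = {z}
Therefore, FOLLOW(Y) = {z}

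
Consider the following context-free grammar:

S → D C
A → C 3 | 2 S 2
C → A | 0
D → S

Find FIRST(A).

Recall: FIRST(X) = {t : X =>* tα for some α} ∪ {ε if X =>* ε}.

We compute FIRST(A) using the standard algorithm.
FIRST(A) = {0, 2}
FIRST(C) = {0, 2}
FIRST(D) = {}
FIRST(S) = {}
Therefore, FIRST(A) = {0, 2}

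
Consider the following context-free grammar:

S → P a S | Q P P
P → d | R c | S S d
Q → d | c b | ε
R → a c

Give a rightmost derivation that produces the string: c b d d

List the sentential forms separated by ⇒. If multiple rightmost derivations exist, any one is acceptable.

S ⇒ Q P P ⇒ Q P d ⇒ Q d d ⇒ c b d d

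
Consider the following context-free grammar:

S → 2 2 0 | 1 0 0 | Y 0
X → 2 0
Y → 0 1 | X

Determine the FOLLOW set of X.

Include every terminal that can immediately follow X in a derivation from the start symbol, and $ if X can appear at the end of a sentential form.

We compute FOLLOW(X) using the standard algorithm.
FOLLOW(S) starts with {$}.
FIRST(S) = {0, 1, 2}
FIRST(X) = {2}
FIRST(Y) = {0, 2}
FOLLOW(S) = {$}
FOLLOW(X) = {0}
FOLLOW(Y) = {0}
Therefore, FOLLOW(X) = {0}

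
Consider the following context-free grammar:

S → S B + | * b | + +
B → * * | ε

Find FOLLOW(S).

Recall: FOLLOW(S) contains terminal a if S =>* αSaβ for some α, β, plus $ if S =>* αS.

We compute FOLLOW(S) using the standard algorithm.
FOLLOW(S) starts with {$}.
FIRST(B) = {*, ε}
FIRST(S) = {*, +}
FOLLOW(B) = {+}
FOLLOW(S) = {$, *, +}
Therefore, FOLLOW(S) = {$, *, +}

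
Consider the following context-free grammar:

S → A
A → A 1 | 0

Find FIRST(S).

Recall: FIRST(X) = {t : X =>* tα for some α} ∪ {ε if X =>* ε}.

We compute FIRST(S) using the standard algorithm.
FIRST(A) = {0}
FIRST(S) = {0}
Therefore, FIRST(S) = {0}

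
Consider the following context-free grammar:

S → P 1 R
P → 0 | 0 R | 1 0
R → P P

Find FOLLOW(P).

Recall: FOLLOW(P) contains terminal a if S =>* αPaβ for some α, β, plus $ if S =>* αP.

We compute FOLLOW(P) using the standard algorithm.
FOLLOW(S) starts with {$}.
FIRST(P) = {0, 1}
FIRST(R) = {0, 1}
FIRST(S) = {0, 1}
FOLLOW(P) = {$, 0, 1}
FOLLOW(R) = {$, 0, 1}
FOLLOW(S) = {$}
Therefore, FOLLOW(P) = {$, 0, 1}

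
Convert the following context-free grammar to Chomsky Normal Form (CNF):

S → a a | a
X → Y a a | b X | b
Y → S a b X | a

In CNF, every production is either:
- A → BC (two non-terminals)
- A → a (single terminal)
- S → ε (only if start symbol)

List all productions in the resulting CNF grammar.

TA → a; S → a; TB → b; X → b; Y → a; S → TA TA; X → Y X0; X0 → TA TA; X → TB X; Y → S X1; X1 → TA X2; X2 → TB X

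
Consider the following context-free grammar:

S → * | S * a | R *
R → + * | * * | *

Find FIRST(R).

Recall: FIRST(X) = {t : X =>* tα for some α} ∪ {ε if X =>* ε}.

We compute FIRST(R) using the standard algorithm.
FIRST(R) = {*, +}
FIRST(S) = {*, +}
Therefore, FIRST(R) = {*, +}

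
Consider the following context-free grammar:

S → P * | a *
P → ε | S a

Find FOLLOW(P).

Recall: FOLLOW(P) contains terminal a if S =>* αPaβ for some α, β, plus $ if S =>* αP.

We compute FOLLOW(P) using the standard algorithm.
FOLLOW(S) starts with {$}.
FIRST(P) = {*, a, ε}
FIRST(S) = {*, a}
FOLLOW(P) = {*}
FOLLOW(S) = {$, a}
Therefore, FOLLOW(P) = {*}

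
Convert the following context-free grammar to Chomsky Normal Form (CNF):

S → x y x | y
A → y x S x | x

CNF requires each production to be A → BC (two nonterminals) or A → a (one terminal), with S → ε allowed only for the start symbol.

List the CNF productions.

TX → x; TY → y; S → y; A → x; S → TX X0; X0 → TY TX; A → TY X1; X1 → TX X2; X2 → S TX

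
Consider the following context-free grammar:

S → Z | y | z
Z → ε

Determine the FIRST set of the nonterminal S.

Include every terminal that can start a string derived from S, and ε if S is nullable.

We compute FIRST(S) using the standard algorithm.
FIRST(S) = {y, z, ε}
FIRST(Z) = {ε}
Therefore, FIRST(S) = {y, z, ε}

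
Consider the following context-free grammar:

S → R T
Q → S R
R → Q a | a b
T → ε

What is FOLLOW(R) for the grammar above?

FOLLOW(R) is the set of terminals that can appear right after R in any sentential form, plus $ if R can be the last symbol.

We compute FOLLOW(R) using the standard algorithm.
FOLLOW(S) starts with {$}.
FIRST(Q) = {a}
FIRST(R) = {a}
FIRST(S) = {a}
FIRST(T) = {ε}
FOLLOW(Q) = {a}
FOLLOW(R) = {$, a}
FOLLOW(S) = {$, a}
FOLLOW(T) = {$, a}
Therefore, FOLLOW(R) = {$, a}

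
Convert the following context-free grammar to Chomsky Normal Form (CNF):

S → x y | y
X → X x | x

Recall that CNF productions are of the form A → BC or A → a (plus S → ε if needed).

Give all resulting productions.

TX → x; TY → y; S → y; X → x; S → TX TY; X → X TX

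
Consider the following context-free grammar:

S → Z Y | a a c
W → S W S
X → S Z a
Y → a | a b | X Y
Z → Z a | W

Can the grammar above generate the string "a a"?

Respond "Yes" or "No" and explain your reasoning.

No - no valid derivation exists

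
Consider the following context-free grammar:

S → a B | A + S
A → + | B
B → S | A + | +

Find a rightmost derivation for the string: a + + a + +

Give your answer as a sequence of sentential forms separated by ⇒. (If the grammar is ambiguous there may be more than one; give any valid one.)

S ⇒ a B ⇒ a S ⇒ a A + S ⇒ a A + a B ⇒ a A + a A + ⇒ a A + a + + ⇒ a + + a + +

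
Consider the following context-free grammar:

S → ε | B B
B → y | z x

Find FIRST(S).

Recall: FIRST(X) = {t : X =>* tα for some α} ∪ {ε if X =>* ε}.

We compute FIRST(S) using the standard algorithm.
FIRST(B) = {y, z}
FIRST(S) = {y, z, ε}
Therefore, FIRST(S) = {y, z, ε}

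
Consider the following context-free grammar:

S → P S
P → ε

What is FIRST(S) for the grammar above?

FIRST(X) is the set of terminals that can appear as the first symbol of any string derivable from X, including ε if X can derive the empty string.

We compute FIRST(S) using the standard algorithm.
FIRST(P) = {ε}
FIRST(S) = {}
Therefore, FIRST(S) = {}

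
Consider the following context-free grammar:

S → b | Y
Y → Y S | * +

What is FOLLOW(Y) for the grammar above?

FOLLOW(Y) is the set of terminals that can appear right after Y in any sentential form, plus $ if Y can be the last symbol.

We compute FOLLOW(Y) using the standard algorithm.
FOLLOW(S) starts with {$}.
FIRST(S) = {*, b}
FIRST(Y) = {*}
FOLLOW(S) = {$, *, b}
FOLLOW(Y) = {$, *, b}
Therefore, FOLLOW(Y) = {$, *, b}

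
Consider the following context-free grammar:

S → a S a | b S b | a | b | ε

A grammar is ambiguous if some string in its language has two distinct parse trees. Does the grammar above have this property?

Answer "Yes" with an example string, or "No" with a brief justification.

No - the grammar is unambiguous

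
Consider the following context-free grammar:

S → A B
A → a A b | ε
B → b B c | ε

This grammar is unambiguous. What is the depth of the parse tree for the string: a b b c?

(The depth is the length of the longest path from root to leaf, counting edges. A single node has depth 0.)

3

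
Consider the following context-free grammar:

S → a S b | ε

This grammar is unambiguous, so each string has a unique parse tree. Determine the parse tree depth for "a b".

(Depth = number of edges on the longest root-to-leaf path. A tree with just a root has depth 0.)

2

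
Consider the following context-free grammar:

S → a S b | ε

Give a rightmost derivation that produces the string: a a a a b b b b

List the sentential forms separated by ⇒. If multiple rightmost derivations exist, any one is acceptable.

S ⇒ a S b ⇒ a a S b b ⇒ a a a S b b b ⇒ a a a a S b b b b ⇒ a a a a b b b b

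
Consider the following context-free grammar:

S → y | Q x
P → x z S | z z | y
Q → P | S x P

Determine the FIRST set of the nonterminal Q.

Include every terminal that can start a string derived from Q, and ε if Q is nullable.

We compute FIRST(Q) using the standard algorithm.
FIRST(P) = {x, y, z}
FIRST(Q) = {x, y, z}
FIRST(S) = {x, y, z}
Therefore, FIRST(Q) = {x, y, z}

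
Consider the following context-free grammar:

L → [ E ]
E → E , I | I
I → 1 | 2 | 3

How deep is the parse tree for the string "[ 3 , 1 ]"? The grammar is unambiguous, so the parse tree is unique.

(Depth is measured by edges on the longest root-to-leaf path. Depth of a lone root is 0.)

4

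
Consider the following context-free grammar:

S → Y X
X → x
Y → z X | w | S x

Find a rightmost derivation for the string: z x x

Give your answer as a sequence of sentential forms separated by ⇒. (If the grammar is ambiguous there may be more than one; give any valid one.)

S ⇒ Y X ⇒ Y x ⇒ z X x ⇒ z x x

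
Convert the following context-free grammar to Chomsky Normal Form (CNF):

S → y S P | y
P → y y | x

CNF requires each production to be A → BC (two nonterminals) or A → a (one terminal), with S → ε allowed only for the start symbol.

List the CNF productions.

TY → y; S → y; P → x; S → TY X0; X0 → S P; P → TY TY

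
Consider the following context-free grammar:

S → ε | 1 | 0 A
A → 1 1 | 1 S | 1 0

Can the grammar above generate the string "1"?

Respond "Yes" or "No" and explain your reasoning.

Yes - a valid derivation exists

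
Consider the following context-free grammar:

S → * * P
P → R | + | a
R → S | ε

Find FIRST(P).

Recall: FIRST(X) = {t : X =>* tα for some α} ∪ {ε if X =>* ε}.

We compute FIRST(P) using the standard algorithm.
FIRST(P) = {*, +, a, ε}
FIRST(R) = {*, ε}
FIRST(S) = {*}
Therefore, FIRST(P) = {*, +, a, ε}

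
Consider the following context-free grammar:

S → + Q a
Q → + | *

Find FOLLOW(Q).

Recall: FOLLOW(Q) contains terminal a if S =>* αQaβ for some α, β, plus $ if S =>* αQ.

We compute FOLLOW(Q) using the standard algorithm.
FOLLOW(S) starts with {$}.
FIRST(Q) = {*, +}
FIRST(S) = {+}
FOLLOW(Q) = {a}
FOLLOW(S) = {$}
Therefore, FOLLOW(Q) = {a}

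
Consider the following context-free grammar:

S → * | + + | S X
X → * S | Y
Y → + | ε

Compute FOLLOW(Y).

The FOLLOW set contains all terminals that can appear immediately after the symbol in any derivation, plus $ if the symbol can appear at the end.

We compute FOLLOW(Y) using the standard algorithm.
FOLLOW(S) starts with {$}.
FIRST(S) = {*, +}
FIRST(X) = {*, +, ε}
FIRST(Y) = {+, ε}
FOLLOW(S) = {$, *, +}
FOLLOW(X) = {$, *, +}
FOLLOW(Y) = {$, *, +}
Therefore, FOLLOW(Y) = {$, *, +}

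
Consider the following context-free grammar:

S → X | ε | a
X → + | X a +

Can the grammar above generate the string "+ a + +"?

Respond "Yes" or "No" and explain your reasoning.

No - no valid derivation exists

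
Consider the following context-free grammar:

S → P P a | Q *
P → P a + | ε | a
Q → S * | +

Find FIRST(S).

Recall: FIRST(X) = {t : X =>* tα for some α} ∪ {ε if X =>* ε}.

We compute FIRST(S) using the standard algorithm.
FIRST(P) = {a, ε}
FIRST(Q) = {+, a}
FIRST(S) = {+, a}
Therefore, FIRST(S) = {+, a}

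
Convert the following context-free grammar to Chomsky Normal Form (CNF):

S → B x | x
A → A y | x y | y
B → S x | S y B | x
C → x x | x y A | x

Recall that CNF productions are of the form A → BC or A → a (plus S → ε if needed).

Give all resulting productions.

TX → x; S → x; TY → y; A → y; B → x; C → x; S → B TX; A → A TY; A → TX TY; B → S TX; B → S X0; X0 → TY B; C → TX TX; C → TX X1; X1 → TY A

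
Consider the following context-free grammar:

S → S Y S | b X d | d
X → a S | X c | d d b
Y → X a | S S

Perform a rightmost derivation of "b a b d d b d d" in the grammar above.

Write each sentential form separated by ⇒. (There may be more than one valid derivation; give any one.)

S ⇒ b X d ⇒ b a S d ⇒ b a b X d d ⇒ b a b d d b d d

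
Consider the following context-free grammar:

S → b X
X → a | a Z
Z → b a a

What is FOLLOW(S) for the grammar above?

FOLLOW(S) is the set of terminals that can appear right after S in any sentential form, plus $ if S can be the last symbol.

We compute FOLLOW(S) using the standard algorithm.
FOLLOW(S) starts with {$}.
FIRST(S) = {b}
FIRST(X) = {a}
FIRST(Z) = {b}
FOLLOW(S) = {$}
FOLLOW(X) = {$}
FOLLOW(Z) = {$}
Therefore, FOLLOW(S) = {$}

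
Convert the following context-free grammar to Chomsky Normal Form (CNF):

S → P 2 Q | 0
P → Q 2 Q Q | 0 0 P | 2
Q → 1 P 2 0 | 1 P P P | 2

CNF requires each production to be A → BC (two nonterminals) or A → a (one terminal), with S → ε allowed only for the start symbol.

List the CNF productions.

T2 → 2; S → 0; T0 → 0; P → 2; T1 → 1; Q → 2; S → P X0; X0 → T2 Q; P → Q X1; X1 → T2 X2; X2 → Q Q; P → T0 X3; X3 → T0 P; Q → T1 X4; X4 → P X5; X5 → T2 T0; Q → T1 X6; X6 → P X7; X7 → P P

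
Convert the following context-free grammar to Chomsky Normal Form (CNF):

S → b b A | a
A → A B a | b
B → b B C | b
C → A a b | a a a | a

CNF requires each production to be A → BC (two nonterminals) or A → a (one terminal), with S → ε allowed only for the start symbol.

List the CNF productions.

TB → b; S → a; TA → a; A → b; B → b; C → a; S → TB X0; X0 → TB A; A → A X1; X1 → B TA; B → TB X2; X2 → B C; C → A X3; X3 → TA TB; C → TA X4; X4 → TA TA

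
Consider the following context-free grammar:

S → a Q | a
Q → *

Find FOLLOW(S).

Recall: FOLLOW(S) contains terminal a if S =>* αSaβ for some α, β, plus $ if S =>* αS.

We compute FOLLOW(S) using the standard algorithm.
FOLLOW(S) starts with {$}.
FIRST(Q) = {*}
FIRST(S) = {a}
FOLLOW(Q) = {$}
FOLLOW(S) = {$}
Therefore, FOLLOW(S) = {$}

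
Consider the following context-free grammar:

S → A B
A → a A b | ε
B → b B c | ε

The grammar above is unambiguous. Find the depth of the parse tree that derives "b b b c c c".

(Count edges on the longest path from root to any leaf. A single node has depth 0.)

5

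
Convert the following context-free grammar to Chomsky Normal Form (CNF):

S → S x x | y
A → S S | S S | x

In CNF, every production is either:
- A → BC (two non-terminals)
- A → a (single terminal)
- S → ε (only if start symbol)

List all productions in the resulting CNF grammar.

TX → x; S → y; A → x; S → S X0; X0 → TX TX; A → S S; A → S S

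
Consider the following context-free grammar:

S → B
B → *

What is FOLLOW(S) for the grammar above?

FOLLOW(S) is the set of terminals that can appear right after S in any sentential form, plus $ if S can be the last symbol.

We compute FOLLOW(S) using the standard algorithm.
FOLLOW(S) starts with {$}.
FIRST(B) = {*}
FIRST(S) = {*}
FOLLOW(B) = {$}
FOLLOW(S) = {$}
Therefore, FOLLOW(S) = {$}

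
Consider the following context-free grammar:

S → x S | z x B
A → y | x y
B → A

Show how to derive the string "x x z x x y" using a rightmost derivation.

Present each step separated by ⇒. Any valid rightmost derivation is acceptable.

S ⇒ x S ⇒ x x S ⇒ x x z x B ⇒ x x z x A ⇒ x x z x x y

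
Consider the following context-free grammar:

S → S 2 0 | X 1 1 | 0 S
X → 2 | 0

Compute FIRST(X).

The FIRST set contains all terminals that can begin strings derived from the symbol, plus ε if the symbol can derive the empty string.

We compute FIRST(X) using the standard algorithm.
FIRST(S) = {0, 2}
FIRST(X) = {0, 2}
Therefore, FIRST(X) = {0, 2}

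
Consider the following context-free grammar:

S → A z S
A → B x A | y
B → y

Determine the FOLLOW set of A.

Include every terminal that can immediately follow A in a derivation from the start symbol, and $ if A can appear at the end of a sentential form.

We compute FOLLOW(A) using the standard algorithm.
FOLLOW(S) starts with {$}.
FIRST(A) = {y}
FIRST(B) = {y}
FIRST(S) = {y}
FOLLOW(A) = {z}
FOLLOW(B) = {x}
FOLLOW(S) = {$}
Therefore, FOLLOW(A) = {z}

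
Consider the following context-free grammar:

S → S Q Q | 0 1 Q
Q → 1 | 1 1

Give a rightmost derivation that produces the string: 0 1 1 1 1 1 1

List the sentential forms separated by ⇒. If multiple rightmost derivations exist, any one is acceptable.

S ⇒ S Q Q ⇒ S Q 1 ⇒ S 1 1 1 ⇒ 0 1 Q 1 1 1 ⇒ 0 1 1 1 1 1 1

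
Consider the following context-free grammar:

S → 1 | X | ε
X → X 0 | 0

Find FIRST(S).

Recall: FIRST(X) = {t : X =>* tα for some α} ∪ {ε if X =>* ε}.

We compute FIRST(S) using the standard algorithm.
FIRST(S) = {0, 1, ε}
FIRST(X) = {0}
Therefore, FIRST(S) = {0, 1, ε}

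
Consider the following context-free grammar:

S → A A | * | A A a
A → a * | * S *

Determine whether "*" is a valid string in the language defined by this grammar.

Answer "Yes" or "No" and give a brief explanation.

Yes - a valid derivation exists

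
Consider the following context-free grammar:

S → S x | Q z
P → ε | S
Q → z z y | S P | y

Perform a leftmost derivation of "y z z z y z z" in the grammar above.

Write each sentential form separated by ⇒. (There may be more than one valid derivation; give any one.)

S ⇒ Q z ⇒ S P z ⇒ Q z P z ⇒ y z P z ⇒ y z S z ⇒ y z Q z z ⇒ y z z z y z z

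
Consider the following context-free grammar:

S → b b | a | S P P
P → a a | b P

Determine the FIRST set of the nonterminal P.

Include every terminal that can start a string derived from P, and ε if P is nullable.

We compute FIRST(P) using the standard algorithm.
FIRST(P) = {a, b}
FIRST(S) = {a, b}
Therefore, FIRST(P) = {a, b}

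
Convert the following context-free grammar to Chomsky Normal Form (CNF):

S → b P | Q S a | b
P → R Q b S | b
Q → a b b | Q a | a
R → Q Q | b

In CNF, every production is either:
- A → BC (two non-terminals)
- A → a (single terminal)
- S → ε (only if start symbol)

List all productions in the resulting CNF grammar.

TB → b; TA → a; S → b; P → b; Q → a; R → b; S → TB P; S → Q X0; X0 → S TA; P → R X1; X1 → Q X2; X2 → TB S; Q → TA X3; X3 → TB TB; Q → Q TA; R → Q Q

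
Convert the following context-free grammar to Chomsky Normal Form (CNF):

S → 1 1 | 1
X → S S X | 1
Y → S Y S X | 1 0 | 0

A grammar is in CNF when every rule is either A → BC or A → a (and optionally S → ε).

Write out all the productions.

T1 → 1; S → 1; X → 1; T0 → 0; Y → 0; S → T1 T1; X → S X0; X0 → S X; Y → S X1; X1 → Y X2; X2 → S X; Y → T1 T0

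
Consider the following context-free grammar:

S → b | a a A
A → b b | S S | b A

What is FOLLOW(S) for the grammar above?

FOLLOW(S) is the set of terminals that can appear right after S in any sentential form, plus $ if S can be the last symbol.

We compute FOLLOW(S) using the standard algorithm.
FOLLOW(S) starts with {$}.
FIRST(A) = {a, b}
FIRST(S) = {a, b}
FOLLOW(A) = {$, a, b}
FOLLOW(S) = {$, a, b}
Therefore, FOLLOW(S) = {$, a, b}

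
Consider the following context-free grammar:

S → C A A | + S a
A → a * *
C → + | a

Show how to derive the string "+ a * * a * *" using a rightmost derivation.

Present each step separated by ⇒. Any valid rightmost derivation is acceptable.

S ⇒ C A A ⇒ C A a * * ⇒ C a * * a * * ⇒ + a * * a * *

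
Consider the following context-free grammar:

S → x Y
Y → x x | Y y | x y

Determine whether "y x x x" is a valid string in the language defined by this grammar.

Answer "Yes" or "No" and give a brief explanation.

No - no valid derivation exists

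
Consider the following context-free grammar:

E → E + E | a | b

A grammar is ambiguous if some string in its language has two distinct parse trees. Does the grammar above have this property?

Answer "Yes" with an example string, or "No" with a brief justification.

Yes - the string 'b + a + a + a + b' has two distinct parse trees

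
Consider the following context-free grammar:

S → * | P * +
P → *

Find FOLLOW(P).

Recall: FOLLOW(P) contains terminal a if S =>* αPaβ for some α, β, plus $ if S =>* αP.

We compute FOLLOW(P) using the standard algorithm.
FOLLOW(S) starts with {$}.
FIRST(P) = {*}
FIRST(S) = {*}
FOLLOW(P) = {*}
FOLLOW(S) = {$}
Therefore, FOLLOW(P) = {*}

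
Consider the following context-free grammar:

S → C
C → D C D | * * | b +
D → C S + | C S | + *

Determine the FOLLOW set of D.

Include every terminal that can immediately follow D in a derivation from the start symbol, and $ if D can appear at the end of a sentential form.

We compute FOLLOW(D) using the standard algorithm.
FOLLOW(S) starts with {$}.
FIRST(C) = {*, +, b}
FIRST(D) = {*, +, b}
FIRST(S) = {*, +, b}
FOLLOW(C) = {$, *, +, b}
FOLLOW(D) = {$, *, +, b}
FOLLOW(S) = {$, *, +, b}
Therefore, FOLLOW(D) = {$, *, +, b}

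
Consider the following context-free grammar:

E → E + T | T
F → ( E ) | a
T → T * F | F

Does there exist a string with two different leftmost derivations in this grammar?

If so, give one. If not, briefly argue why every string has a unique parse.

No - every string in the language has a unique leftmost derivation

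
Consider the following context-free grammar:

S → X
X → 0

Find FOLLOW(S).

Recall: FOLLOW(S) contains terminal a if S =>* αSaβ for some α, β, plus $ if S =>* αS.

We compute FOLLOW(S) using the standard algorithm.
FOLLOW(S) starts with {$}.
FIRST(S) = {0}
FIRST(X) = {0}
FOLLOW(S) = {$}
FOLLOW(X) = {$}
Therefore, FOLLOW(S) = {$}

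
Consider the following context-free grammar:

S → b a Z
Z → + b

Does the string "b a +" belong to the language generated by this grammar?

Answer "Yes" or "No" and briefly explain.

No - no valid derivation exists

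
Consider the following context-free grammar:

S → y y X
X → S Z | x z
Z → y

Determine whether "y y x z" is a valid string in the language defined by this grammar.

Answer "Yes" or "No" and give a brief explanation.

Yes - a valid derivation exists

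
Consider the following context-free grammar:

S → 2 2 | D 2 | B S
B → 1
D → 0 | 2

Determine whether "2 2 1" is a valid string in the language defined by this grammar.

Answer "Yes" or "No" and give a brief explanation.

No - no valid derivation exists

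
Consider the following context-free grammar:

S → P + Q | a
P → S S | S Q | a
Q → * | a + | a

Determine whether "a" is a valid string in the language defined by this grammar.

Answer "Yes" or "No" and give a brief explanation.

Yes - a valid derivation exists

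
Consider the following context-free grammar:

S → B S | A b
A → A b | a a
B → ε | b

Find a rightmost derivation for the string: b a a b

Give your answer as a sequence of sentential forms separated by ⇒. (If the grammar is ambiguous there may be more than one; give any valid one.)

S ⇒ B S ⇒ B A b ⇒ B a a b ⇒ b a a b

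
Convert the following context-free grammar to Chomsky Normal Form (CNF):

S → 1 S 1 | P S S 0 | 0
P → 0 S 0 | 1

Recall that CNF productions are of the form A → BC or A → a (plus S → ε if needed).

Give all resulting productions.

T1 → 1; T0 → 0; S → 0; P → 1; S → T1 X0; X0 → S T1; S → P X1; X1 → S X2; X2 → S T0; P → T0 X3; X3 → S T0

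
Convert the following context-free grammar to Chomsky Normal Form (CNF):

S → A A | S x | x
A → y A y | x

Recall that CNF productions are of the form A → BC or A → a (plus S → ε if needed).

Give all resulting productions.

TX → x; S → x; TY → y; A → x; S → A A; S → S TX; A → TY X0; X0 → A TY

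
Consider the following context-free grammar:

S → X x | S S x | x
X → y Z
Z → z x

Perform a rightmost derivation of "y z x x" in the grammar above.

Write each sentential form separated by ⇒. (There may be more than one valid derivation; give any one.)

S ⇒ X x ⇒ y Z x ⇒ y z x x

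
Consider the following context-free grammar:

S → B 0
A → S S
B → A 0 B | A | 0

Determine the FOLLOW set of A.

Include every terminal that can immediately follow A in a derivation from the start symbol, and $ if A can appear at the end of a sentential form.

We compute FOLLOW(A) using the standard algorithm.
FOLLOW(S) starts with {$}.
FIRST(A) = {0}
FIRST(B) = {0}
FIRST(S) = {0}
FOLLOW(A) = {0}
FOLLOW(B) = {0}
FOLLOW(S) = {$, 0}
Therefore, FOLLOW(A) = {0}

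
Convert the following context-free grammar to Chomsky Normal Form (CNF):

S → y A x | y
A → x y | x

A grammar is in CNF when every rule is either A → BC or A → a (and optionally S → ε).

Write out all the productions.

TY → y; TX → x; S → y; A → x; S → TY X0; X0 → A TX; A → TX TY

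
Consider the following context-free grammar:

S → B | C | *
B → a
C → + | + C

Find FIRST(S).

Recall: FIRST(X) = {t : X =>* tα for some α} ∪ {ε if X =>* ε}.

We compute FIRST(S) using the standard algorithm.
FIRST(B) = {a}
FIRST(C) = {+}
FIRST(S) = {*, +, a}
Therefore, FIRST(S) = {*, +, a}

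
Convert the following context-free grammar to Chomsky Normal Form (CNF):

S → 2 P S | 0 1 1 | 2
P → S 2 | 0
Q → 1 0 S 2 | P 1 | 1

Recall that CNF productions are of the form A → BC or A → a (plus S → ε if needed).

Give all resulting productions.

T2 → 2; T0 → 0; T1 → 1; S → 2; P → 0; Q → 1; S → T2 X0; X0 → P S; S → T0 X1; X1 → T1 T1; P → S T2; Q → T1 X2; X2 → T0 X3; X3 → S T2; Q → P T1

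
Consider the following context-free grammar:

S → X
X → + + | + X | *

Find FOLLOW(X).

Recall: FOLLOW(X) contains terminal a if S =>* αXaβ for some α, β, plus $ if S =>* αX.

We compute FOLLOW(X) using the standard algorithm.
FOLLOW(S) starts with {$}.
FIRST(S) = {*, +}
FIRST(X) = {*, +}
FOLLOW(S) = {$}
FOLLOW(X) = {$}
Therefore, FOLLOW(X) = {$}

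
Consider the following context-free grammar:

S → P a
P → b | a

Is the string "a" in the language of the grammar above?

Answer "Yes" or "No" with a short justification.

No - no valid derivation exists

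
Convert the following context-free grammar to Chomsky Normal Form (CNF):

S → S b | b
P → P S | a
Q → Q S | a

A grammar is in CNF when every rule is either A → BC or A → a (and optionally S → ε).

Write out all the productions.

TB → b; S → b; P → a; Q → a; S → S TB; P → P S; Q → Q S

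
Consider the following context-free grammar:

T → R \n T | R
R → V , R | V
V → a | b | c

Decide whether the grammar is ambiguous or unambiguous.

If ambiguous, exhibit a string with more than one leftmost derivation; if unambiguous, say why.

Unambiguous - every string in the language has a unique leftmost derivation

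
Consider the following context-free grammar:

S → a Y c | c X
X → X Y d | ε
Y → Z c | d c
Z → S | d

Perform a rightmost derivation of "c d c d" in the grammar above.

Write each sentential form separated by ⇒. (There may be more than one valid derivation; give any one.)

S ⇒ c X ⇒ c X Y d ⇒ c X d c d ⇒ c d c d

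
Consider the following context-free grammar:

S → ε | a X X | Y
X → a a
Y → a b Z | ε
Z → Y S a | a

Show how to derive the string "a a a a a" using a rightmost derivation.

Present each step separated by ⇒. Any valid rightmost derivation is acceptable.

S ⇒ a X X ⇒ a X a a ⇒ a a a a a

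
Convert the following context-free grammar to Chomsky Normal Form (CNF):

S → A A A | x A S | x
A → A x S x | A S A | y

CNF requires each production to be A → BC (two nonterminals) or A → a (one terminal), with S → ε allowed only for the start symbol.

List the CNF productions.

TX → x; S → x; A → y; S → A X0; X0 → A A; S → TX X1; X1 → A S; A → A X2; X2 → TX X3; X3 → S TX; A → A X4; X4 → S A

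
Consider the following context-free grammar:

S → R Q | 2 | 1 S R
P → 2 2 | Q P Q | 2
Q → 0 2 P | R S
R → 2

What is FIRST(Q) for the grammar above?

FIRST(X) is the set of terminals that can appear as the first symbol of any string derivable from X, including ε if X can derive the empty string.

We compute FIRST(Q) using the standard algorithm.
FIRST(P) = {0, 2}
FIRST(Q) = {0, 2}
FIRST(R) = {2}
FIRST(S) = {1, 2}
Therefore, FIRST(Q) = {0, 2}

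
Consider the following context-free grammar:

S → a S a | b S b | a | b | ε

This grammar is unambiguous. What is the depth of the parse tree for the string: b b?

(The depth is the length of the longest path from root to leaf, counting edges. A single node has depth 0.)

2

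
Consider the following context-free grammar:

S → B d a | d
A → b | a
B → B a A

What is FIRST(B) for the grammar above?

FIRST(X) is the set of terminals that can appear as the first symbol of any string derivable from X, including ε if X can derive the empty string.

We compute FIRST(B) using the standard algorithm.
FIRST(A) = {a, b}
FIRST(B) = {}
FIRST(S) = {d}
Therefore, FIRST(B) = {}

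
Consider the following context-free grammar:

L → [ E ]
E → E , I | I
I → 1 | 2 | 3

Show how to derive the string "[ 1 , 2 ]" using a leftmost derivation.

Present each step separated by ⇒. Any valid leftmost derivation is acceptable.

L ⇒ [ E ] ⇒ [ E , I ] ⇒ [ I , I ] ⇒ [ 1 , I ] ⇒ [ 1 , 2 ]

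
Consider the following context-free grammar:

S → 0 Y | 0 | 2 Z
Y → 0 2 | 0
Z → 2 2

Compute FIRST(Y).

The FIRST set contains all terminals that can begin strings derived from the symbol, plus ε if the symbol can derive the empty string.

We compute FIRST(Y) using the standard algorithm.
FIRST(S) = {0, 2}
FIRST(Y) = {0}
FIRST(Z) = {2}
Therefore, FIRST(Y) = {0}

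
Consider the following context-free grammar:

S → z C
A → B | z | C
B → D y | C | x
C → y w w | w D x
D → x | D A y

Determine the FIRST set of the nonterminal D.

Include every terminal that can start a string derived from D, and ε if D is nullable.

We compute FIRST(D) using the standard algorithm.
FIRST(A) = {w, x, y, z}
FIRST(B) = {w, x, y}
FIRST(C) = {w, y}
FIRST(D) = {x}
FIRST(S) = {z}
Therefore, FIRST(D) = {x}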